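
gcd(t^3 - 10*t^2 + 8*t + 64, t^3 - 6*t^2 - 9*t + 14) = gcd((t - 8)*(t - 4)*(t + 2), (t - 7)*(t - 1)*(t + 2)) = t + 2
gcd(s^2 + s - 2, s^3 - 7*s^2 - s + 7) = s - 1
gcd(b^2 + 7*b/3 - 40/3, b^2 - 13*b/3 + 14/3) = 1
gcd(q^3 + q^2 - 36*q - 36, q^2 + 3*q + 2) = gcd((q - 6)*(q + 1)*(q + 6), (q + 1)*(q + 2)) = q + 1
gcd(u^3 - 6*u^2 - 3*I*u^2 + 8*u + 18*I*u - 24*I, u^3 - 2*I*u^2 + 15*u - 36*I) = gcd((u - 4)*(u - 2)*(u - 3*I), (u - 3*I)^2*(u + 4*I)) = u - 3*I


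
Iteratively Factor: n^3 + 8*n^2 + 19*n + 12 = (n + 1)*(n^2 + 7*n + 12) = (n + 1)*(n + 3)*(n + 4)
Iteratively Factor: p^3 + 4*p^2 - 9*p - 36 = (p + 4)*(p^2 - 9) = (p - 3)*(p + 4)*(p + 3)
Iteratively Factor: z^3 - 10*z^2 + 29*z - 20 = (z - 1)*(z^2 - 9*z + 20) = (z - 5)*(z - 1)*(z - 4)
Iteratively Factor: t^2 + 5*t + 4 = (t + 1)*(t + 4)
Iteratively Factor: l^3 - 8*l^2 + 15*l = (l)*(l^2 - 8*l + 15) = l*(l - 3)*(l - 5)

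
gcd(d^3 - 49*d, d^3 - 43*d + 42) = d + 7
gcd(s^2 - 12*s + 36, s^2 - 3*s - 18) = s - 6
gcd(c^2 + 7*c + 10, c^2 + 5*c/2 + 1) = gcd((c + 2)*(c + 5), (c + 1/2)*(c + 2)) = c + 2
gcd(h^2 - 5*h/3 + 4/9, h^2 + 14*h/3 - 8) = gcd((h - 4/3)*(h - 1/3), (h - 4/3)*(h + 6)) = h - 4/3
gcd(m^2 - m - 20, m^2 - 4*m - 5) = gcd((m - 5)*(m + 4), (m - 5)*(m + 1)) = m - 5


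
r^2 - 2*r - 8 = (r - 4)*(r + 2)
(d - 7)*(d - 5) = d^2 - 12*d + 35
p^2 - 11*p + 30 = (p - 6)*(p - 5)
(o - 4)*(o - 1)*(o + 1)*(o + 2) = o^4 - 2*o^3 - 9*o^2 + 2*o + 8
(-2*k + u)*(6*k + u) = -12*k^2 + 4*k*u + u^2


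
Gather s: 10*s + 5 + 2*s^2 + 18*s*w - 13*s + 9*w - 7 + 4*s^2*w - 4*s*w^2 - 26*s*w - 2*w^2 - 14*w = s^2*(4*w + 2) + s*(-4*w^2 - 8*w - 3) - 2*w^2 - 5*w - 2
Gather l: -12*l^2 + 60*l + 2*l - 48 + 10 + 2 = -12*l^2 + 62*l - 36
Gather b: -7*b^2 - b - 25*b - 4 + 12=-7*b^2 - 26*b + 8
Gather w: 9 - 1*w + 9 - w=18 - 2*w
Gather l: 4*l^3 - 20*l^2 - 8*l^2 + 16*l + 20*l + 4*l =4*l^3 - 28*l^2 + 40*l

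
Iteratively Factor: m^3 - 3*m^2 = (m)*(m^2 - 3*m) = m*(m - 3)*(m)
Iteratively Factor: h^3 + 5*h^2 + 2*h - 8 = (h - 1)*(h^2 + 6*h + 8) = (h - 1)*(h + 4)*(h + 2)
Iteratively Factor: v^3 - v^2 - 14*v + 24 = (v - 3)*(v^2 + 2*v - 8) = (v - 3)*(v - 2)*(v + 4)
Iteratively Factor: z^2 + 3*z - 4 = (z + 4)*(z - 1)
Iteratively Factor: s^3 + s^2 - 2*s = (s + 2)*(s^2 - s) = s*(s + 2)*(s - 1)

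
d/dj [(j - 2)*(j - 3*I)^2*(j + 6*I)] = 4*j^3 - 6*j^2 + 54*j - 54 - 54*I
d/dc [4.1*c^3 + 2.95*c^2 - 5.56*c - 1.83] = 12.3*c^2 + 5.9*c - 5.56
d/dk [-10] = 0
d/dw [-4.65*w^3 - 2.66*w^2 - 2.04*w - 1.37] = -13.95*w^2 - 5.32*w - 2.04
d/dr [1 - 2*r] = -2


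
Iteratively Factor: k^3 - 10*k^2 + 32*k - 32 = (k - 4)*(k^2 - 6*k + 8) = (k - 4)^2*(k - 2)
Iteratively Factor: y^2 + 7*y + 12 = (y + 3)*(y + 4)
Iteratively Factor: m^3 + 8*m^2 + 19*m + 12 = (m + 1)*(m^2 + 7*m + 12) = (m + 1)*(m + 4)*(m + 3)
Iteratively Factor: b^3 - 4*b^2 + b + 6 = (b - 3)*(b^2 - b - 2) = (b - 3)*(b - 2)*(b + 1)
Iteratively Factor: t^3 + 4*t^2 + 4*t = (t + 2)*(t^2 + 2*t) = (t + 2)^2*(t)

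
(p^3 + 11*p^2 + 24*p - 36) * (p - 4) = p^4 + 7*p^3 - 20*p^2 - 132*p + 144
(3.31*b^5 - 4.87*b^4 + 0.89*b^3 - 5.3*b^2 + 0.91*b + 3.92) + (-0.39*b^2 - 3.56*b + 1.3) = 3.31*b^5 - 4.87*b^4 + 0.89*b^3 - 5.69*b^2 - 2.65*b + 5.22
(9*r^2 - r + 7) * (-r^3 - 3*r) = -9*r^5 + r^4 - 34*r^3 + 3*r^2 - 21*r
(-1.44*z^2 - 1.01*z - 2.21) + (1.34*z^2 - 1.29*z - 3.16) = -0.0999999999999999*z^2 - 2.3*z - 5.37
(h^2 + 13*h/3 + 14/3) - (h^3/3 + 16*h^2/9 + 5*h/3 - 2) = -h^3/3 - 7*h^2/9 + 8*h/3 + 20/3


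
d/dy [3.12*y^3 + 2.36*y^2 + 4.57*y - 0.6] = 9.36*y^2 + 4.72*y + 4.57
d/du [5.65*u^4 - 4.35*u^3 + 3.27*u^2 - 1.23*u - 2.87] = 22.6*u^3 - 13.05*u^2 + 6.54*u - 1.23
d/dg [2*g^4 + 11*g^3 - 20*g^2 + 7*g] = 8*g^3 + 33*g^2 - 40*g + 7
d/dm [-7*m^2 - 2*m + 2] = -14*m - 2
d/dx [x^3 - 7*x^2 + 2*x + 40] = 3*x^2 - 14*x + 2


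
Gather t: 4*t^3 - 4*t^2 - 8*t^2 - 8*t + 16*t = 4*t^3 - 12*t^2 + 8*t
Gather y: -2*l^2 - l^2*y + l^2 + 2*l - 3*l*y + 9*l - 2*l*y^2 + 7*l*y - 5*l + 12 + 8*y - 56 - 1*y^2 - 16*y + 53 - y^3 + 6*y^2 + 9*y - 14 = -l^2 + 6*l - y^3 + y^2*(5 - 2*l) + y*(-l^2 + 4*l + 1) - 5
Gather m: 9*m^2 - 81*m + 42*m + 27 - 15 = 9*m^2 - 39*m + 12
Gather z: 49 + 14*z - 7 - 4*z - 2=10*z + 40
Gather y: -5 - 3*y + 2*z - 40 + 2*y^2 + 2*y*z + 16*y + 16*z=2*y^2 + y*(2*z + 13) + 18*z - 45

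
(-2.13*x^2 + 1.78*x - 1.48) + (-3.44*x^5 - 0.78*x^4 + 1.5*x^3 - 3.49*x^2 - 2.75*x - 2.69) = -3.44*x^5 - 0.78*x^4 + 1.5*x^3 - 5.62*x^2 - 0.97*x - 4.17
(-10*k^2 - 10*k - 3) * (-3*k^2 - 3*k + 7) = 30*k^4 + 60*k^3 - 31*k^2 - 61*k - 21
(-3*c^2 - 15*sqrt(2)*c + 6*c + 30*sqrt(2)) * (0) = 0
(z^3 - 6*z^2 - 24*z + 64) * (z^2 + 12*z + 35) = z^5 + 6*z^4 - 61*z^3 - 434*z^2 - 72*z + 2240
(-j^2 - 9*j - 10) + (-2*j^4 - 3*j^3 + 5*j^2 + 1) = -2*j^4 - 3*j^3 + 4*j^2 - 9*j - 9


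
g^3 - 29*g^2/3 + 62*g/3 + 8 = (g - 6)*(g - 4)*(g + 1/3)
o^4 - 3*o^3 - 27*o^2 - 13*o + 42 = (o - 7)*(o - 1)*(o + 2)*(o + 3)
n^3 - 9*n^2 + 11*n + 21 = (n - 7)*(n - 3)*(n + 1)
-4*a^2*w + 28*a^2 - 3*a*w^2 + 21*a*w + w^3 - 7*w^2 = (-4*a + w)*(a + w)*(w - 7)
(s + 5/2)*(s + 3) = s^2 + 11*s/2 + 15/2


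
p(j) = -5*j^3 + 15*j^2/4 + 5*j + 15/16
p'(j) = -15*j^2 + 15*j/2 + 5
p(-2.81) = 127.44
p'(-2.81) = -134.52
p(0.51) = 3.80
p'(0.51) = 4.92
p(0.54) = 3.94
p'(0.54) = 4.68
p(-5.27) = 810.55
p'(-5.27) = -451.12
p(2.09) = -17.88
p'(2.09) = -44.85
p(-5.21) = 783.78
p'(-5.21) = -441.24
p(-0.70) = 0.99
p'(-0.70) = -7.60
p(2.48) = -39.86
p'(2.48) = -68.66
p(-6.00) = 1185.94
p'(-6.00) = -580.00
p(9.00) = -3295.31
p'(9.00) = -1142.50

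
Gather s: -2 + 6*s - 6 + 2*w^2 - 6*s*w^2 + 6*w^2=s*(6 - 6*w^2) + 8*w^2 - 8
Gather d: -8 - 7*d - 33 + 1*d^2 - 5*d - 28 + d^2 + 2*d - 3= 2*d^2 - 10*d - 72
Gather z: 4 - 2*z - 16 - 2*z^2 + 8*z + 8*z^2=6*z^2 + 6*z - 12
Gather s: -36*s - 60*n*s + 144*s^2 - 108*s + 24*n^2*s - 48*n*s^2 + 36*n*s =s^2*(144 - 48*n) + s*(24*n^2 - 24*n - 144)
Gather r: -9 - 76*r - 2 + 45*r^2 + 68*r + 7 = 45*r^2 - 8*r - 4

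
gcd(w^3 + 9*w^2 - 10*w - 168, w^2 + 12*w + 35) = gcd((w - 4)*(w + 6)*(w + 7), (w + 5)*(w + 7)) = w + 7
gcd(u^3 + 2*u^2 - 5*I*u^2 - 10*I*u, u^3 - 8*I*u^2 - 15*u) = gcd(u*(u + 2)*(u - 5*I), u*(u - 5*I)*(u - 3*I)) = u^2 - 5*I*u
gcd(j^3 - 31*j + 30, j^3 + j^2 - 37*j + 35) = j^2 - 6*j + 5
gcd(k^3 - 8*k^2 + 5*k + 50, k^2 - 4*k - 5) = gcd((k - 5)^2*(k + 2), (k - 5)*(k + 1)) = k - 5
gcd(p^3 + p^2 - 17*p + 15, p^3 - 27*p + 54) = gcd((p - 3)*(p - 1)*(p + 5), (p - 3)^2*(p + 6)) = p - 3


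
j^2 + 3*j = j*(j + 3)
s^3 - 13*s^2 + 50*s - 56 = (s - 7)*(s - 4)*(s - 2)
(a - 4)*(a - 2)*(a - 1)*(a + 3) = a^4 - 4*a^3 - 7*a^2 + 34*a - 24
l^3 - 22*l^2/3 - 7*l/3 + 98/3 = (l - 7)*(l - 7/3)*(l + 2)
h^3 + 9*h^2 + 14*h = h*(h + 2)*(h + 7)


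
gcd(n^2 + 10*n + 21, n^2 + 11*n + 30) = 1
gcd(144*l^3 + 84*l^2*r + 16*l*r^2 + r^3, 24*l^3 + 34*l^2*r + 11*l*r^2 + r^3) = 24*l^2 + 10*l*r + r^2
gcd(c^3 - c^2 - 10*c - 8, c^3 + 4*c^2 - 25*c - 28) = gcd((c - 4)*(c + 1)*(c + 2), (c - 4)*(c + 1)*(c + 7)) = c^2 - 3*c - 4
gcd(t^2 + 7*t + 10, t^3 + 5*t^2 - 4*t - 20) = t^2 + 7*t + 10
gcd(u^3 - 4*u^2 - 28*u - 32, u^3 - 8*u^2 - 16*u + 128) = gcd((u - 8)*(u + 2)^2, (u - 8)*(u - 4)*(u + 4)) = u - 8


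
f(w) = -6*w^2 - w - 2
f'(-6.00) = 71.00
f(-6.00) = -212.00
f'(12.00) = -145.00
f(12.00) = -878.00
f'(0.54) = -7.48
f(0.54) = -4.29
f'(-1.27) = 14.24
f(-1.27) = -10.41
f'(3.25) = -40.00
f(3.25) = -68.62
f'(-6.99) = 82.88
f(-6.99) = -288.17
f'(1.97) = -24.64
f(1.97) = -27.26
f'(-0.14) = 0.68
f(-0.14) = -1.98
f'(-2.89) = 33.68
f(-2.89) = -49.22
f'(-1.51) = 17.12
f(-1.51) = -14.17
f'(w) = -12*w - 1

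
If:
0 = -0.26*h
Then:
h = 0.00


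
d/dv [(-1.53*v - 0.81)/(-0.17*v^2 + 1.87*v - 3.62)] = (-0.2601*v^2 - 0.2754*v + 7.0533)/(0.0289*v^4 - 0.6358*v^3 + 4.7277*v^2 - 13.5388*v + 13.1044)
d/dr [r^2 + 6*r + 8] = 2*r + 6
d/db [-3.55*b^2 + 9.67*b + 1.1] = 9.67 - 7.1*b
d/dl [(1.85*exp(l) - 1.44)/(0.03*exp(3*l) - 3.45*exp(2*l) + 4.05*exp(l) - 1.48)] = (-0.111*exp(3*l) + 6.5121*exp(2*l) - 9.936*exp(l) + 3.094)*exp(l)/(0.0009*exp(6*l) - 0.207*exp(5*l) + 12.1455*exp(4*l) - 28.0338*exp(3*l) + 26.6145*exp(2*l) - 11.988*exp(l) + 2.1904)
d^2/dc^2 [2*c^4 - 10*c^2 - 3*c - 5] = 24*c^2 - 20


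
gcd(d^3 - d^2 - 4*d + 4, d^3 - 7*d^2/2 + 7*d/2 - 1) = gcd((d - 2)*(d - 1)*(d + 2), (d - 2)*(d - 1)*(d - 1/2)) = d^2 - 3*d + 2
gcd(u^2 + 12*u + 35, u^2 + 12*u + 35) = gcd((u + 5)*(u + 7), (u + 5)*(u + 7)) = u^2 + 12*u + 35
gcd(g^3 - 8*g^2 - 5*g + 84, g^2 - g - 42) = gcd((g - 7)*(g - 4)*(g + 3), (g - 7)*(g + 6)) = g - 7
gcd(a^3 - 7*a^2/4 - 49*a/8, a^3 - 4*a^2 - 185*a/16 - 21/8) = a + 7/4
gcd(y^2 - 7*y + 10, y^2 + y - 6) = y - 2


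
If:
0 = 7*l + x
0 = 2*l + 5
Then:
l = -5/2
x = 35/2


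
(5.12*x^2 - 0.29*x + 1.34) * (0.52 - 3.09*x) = -15.8208*x^3 + 3.5585*x^2 - 4.2914*x + 0.6968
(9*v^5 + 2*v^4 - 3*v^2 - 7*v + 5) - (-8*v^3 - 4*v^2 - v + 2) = 9*v^5 + 2*v^4 + 8*v^3 + v^2 - 6*v + 3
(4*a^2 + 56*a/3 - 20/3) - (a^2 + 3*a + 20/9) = 3*a^2 + 47*a/3 - 80/9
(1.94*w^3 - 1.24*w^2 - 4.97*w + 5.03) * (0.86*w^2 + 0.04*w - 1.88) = 1.6684*w^5 - 0.9888*w^4 - 7.971*w^3 + 6.4582*w^2 + 9.5448*w - 9.4564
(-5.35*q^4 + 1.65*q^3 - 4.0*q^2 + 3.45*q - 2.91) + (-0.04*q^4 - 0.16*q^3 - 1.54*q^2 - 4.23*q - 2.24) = -5.39*q^4 + 1.49*q^3 - 5.54*q^2 - 0.78*q - 5.15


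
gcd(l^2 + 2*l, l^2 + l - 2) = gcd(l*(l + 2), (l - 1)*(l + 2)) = l + 2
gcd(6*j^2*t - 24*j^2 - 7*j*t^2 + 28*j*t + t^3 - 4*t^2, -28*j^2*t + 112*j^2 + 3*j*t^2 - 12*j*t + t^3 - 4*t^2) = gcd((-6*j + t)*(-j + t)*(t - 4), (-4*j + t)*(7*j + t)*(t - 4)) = t - 4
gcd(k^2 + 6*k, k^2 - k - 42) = k + 6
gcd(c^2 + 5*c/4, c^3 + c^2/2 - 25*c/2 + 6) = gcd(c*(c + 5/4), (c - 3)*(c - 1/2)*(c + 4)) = 1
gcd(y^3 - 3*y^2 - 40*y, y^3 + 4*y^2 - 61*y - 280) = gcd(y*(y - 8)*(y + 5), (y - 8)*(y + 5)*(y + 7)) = y^2 - 3*y - 40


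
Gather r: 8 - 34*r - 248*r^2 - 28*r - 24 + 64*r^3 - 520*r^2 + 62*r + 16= 64*r^3 - 768*r^2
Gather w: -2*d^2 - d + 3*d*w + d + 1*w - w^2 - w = -2*d^2 + 3*d*w - w^2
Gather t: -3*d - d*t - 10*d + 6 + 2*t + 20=-13*d + t*(2 - d) + 26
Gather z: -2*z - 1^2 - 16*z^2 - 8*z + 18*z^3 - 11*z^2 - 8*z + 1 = 18*z^3 - 27*z^2 - 18*z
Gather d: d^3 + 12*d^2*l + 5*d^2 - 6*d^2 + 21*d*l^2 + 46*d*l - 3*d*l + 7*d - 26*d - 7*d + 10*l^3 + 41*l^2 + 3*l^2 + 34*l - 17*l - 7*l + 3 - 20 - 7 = d^3 + d^2*(12*l - 1) + d*(21*l^2 + 43*l - 26) + 10*l^3 + 44*l^2 + 10*l - 24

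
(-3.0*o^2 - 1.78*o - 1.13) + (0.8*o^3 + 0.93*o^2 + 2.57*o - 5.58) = 0.8*o^3 - 2.07*o^2 + 0.79*o - 6.71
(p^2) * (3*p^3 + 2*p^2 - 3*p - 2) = 3*p^5 + 2*p^4 - 3*p^3 - 2*p^2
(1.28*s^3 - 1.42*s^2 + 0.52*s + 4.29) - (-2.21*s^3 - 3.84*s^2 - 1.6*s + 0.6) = 3.49*s^3 + 2.42*s^2 + 2.12*s + 3.69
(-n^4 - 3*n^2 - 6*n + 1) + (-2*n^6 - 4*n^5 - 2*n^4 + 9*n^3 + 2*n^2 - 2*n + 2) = -2*n^6 - 4*n^5 - 3*n^4 + 9*n^3 - n^2 - 8*n + 3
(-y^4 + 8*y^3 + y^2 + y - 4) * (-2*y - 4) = 2*y^5 - 12*y^4 - 34*y^3 - 6*y^2 + 4*y + 16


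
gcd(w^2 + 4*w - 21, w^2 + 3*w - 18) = w - 3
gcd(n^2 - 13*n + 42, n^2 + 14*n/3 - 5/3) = 1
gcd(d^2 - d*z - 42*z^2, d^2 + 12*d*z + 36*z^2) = d + 6*z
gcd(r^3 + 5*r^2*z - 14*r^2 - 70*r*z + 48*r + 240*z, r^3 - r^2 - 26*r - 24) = r - 6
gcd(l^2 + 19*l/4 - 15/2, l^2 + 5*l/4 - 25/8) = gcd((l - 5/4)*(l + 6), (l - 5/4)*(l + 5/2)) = l - 5/4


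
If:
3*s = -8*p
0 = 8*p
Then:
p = 0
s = 0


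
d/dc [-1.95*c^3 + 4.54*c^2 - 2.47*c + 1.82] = -5.85*c^2 + 9.08*c - 2.47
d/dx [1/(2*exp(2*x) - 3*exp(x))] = (3 - 4*exp(x))*exp(-x)/(2*exp(x) - 3)^2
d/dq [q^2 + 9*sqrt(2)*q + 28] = 2*q + 9*sqrt(2)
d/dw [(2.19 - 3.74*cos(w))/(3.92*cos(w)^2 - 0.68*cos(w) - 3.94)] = (-14.6608*cos(w)^2 + 17.1696*cos(w) - 16.2248)*sin(w)/(15.3664*cos(w)^4 - 5.3312*cos(w)^3 - 30.4272*cos(w)^2 + 5.3584*cos(w) + 15.5236)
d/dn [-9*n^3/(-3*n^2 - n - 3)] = 9*n^2*(9*n^2 - n*(6*n + 1) + 3*n + 9)/(3*n^2 + n + 3)^2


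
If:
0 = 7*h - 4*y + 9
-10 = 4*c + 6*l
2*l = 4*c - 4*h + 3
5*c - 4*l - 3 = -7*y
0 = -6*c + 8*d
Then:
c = -207/128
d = -621/512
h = -55/96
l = -113/192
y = 479/384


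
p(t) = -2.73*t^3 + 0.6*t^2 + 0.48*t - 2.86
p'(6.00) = -287.16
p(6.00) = -568.06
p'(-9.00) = -673.71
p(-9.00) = 2031.59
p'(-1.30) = -14.92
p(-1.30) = 3.53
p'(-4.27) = -153.97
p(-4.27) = 218.57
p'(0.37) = -0.20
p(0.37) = -2.74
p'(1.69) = -20.88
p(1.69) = -13.51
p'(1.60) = -18.57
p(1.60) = -11.74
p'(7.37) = -435.53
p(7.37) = -1059.59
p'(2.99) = -69.15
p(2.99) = -69.04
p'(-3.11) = -82.47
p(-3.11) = 83.57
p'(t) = -8.19*t^2 + 1.2*t + 0.48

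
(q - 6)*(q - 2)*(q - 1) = q^3 - 9*q^2 + 20*q - 12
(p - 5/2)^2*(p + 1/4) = p^3 - 19*p^2/4 + 5*p + 25/16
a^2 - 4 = (a - 2)*(a + 2)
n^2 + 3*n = n*(n + 3)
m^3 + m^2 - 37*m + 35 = (m - 5)*(m - 1)*(m + 7)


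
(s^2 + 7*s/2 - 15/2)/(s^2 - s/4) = 2*(2*s^2 + 7*s - 15)/(s*(4*s - 1))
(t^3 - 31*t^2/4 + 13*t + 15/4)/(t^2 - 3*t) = t - 19/4 - 5/(4*t)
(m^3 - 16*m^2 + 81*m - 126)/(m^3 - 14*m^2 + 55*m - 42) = (m - 3)/(m - 1)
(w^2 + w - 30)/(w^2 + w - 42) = (w^2 + w - 30)/(w^2 + w - 42)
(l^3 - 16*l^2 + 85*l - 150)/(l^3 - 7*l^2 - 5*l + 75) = (l - 6)/(l + 3)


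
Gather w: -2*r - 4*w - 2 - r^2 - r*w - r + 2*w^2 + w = -r^2 - 3*r + 2*w^2 + w*(-r - 3) - 2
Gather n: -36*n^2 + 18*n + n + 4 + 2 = -36*n^2 + 19*n + 6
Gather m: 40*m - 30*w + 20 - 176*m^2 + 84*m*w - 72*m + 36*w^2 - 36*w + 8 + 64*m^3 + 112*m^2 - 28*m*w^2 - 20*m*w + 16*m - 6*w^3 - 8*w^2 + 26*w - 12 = 64*m^3 - 64*m^2 + m*(-28*w^2 + 64*w - 16) - 6*w^3 + 28*w^2 - 40*w + 16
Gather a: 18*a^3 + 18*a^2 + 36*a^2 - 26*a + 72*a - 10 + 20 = 18*a^3 + 54*a^2 + 46*a + 10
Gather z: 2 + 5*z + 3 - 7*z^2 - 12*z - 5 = -7*z^2 - 7*z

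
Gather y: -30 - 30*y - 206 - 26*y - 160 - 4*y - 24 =-60*y - 420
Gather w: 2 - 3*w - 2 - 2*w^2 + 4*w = -2*w^2 + w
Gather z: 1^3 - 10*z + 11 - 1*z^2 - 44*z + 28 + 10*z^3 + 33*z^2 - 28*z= 10*z^3 + 32*z^2 - 82*z + 40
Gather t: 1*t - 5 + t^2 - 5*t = t^2 - 4*t - 5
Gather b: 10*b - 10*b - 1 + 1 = 0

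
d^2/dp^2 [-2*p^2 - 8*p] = -4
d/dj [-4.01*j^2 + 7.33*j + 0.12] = 7.33 - 8.02*j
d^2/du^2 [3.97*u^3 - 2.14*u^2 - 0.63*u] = 23.82*u - 4.28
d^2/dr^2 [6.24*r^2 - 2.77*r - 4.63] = 12.4800000000000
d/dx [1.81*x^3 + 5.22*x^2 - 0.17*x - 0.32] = 5.43*x^2 + 10.44*x - 0.17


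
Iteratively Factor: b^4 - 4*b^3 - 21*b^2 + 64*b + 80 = (b + 1)*(b^3 - 5*b^2 - 16*b + 80) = (b + 1)*(b + 4)*(b^2 - 9*b + 20) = (b - 4)*(b + 1)*(b + 4)*(b - 5)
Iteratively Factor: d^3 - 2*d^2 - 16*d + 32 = (d - 4)*(d^2 + 2*d - 8) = (d - 4)*(d + 4)*(d - 2)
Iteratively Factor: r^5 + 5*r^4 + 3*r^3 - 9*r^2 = (r)*(r^4 + 5*r^3 + 3*r^2 - 9*r) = r*(r + 3)*(r^3 + 2*r^2 - 3*r) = r*(r - 1)*(r + 3)*(r^2 + 3*r) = r*(r - 1)*(r + 3)^2*(r)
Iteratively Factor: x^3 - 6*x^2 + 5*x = (x)*(x^2 - 6*x + 5) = x*(x - 1)*(x - 5)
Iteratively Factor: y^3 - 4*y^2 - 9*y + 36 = (y - 3)*(y^2 - y - 12) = (y - 3)*(y + 3)*(y - 4)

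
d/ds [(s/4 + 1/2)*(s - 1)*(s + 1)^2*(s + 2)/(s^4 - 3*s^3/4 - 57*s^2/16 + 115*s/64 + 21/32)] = 16*(64*s^8 - 96*s^7 - 1372*s^6 - 1692*s^5 + 1827*s^4 + 2706*s^3 - 1633*s^2 - 1908*s + 124)/(4096*s^8 - 6144*s^7 - 26880*s^6 + 36608*s^5 + 46320*s^4 - 56472*s^3 - 5927*s^2 + 9660*s + 1764)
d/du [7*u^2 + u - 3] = 14*u + 1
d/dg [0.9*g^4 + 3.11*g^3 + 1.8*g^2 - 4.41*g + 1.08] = 3.6*g^3 + 9.33*g^2 + 3.6*g - 4.41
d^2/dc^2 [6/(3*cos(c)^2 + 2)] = 36*(6*sin(c)^4 + sin(c)^2 - 5)/(3*sin(c)^2 - 5)^3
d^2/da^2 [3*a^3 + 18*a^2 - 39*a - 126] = 18*a + 36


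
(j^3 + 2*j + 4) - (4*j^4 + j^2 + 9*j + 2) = -4*j^4 + j^3 - j^2 - 7*j + 2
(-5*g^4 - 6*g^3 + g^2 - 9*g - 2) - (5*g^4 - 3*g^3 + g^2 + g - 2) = -10*g^4 - 3*g^3 - 10*g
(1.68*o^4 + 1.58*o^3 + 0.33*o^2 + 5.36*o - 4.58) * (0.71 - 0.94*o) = -1.5792*o^5 - 0.2924*o^4 + 0.8116*o^3 - 4.8041*o^2 + 8.1108*o - 3.2518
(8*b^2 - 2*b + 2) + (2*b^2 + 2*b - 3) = 10*b^2 - 1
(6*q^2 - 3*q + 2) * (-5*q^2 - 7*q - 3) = -30*q^4 - 27*q^3 - 7*q^2 - 5*q - 6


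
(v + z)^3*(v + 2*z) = v^4 + 5*v^3*z + 9*v^2*z^2 + 7*v*z^3 + 2*z^4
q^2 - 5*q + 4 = (q - 4)*(q - 1)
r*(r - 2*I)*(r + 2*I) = r^3 + 4*r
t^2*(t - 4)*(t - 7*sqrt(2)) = t^4 - 7*sqrt(2)*t^3 - 4*t^3 + 28*sqrt(2)*t^2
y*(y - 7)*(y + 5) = y^3 - 2*y^2 - 35*y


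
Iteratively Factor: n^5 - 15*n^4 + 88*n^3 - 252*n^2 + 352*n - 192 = (n - 4)*(n^4 - 11*n^3 + 44*n^2 - 76*n + 48) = (n - 4)*(n - 2)*(n^3 - 9*n^2 + 26*n - 24) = (n - 4)^2*(n - 2)*(n^2 - 5*n + 6) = (n - 4)^2*(n - 2)^2*(n - 3)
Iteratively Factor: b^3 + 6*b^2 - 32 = (b + 4)*(b^2 + 2*b - 8) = (b - 2)*(b + 4)*(b + 4)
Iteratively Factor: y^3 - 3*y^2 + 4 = (y - 2)*(y^2 - y - 2) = (y - 2)*(y + 1)*(y - 2)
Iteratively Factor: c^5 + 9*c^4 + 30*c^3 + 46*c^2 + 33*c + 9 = (c + 1)*(c^4 + 8*c^3 + 22*c^2 + 24*c + 9) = (c + 1)^2*(c^3 + 7*c^2 + 15*c + 9) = (c + 1)^3*(c^2 + 6*c + 9) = (c + 1)^3*(c + 3)*(c + 3)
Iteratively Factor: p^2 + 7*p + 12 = (p + 3)*(p + 4)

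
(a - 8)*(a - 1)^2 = a^3 - 10*a^2 + 17*a - 8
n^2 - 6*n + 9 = (n - 3)^2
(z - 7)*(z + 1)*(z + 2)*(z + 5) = z^4 + z^3 - 39*z^2 - 109*z - 70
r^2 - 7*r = r*(r - 7)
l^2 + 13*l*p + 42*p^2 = (l + 6*p)*(l + 7*p)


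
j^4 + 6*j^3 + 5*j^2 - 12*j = j*(j - 1)*(j + 3)*(j + 4)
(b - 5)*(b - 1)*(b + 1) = b^3 - 5*b^2 - b + 5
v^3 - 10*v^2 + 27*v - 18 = (v - 6)*(v - 3)*(v - 1)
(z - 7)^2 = z^2 - 14*z + 49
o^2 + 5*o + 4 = (o + 1)*(o + 4)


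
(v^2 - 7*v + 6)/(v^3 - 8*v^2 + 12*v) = (v - 1)/(v*(v - 2))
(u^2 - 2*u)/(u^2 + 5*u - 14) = u/(u + 7)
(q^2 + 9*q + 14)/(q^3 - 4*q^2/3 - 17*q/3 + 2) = 3*(q + 7)/(3*q^2 - 10*q + 3)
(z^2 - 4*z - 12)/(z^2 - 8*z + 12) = (z + 2)/(z - 2)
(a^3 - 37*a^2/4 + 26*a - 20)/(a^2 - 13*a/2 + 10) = (4*a^2 - 21*a + 20)/(2*(2*a - 5))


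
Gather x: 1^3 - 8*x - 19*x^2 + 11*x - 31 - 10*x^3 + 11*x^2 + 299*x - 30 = -10*x^3 - 8*x^2 + 302*x - 60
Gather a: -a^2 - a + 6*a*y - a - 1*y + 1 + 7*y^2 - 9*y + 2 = -a^2 + a*(6*y - 2) + 7*y^2 - 10*y + 3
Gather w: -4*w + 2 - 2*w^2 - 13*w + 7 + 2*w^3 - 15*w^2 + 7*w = 2*w^3 - 17*w^2 - 10*w + 9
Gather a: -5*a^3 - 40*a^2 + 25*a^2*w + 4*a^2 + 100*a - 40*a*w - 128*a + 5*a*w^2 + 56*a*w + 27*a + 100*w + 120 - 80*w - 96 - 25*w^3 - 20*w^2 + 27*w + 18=-5*a^3 + a^2*(25*w - 36) + a*(5*w^2 + 16*w - 1) - 25*w^3 - 20*w^2 + 47*w + 42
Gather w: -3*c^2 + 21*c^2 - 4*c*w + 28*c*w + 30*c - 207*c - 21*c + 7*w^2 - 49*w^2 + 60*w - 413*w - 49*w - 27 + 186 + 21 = 18*c^2 - 198*c - 42*w^2 + w*(24*c - 402) + 180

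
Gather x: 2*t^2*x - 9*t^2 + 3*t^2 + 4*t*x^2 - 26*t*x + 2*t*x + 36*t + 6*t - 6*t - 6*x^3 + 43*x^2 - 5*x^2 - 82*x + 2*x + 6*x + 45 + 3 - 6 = -6*t^2 + 36*t - 6*x^3 + x^2*(4*t + 38) + x*(2*t^2 - 24*t - 74) + 42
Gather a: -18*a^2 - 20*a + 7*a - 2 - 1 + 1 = -18*a^2 - 13*a - 2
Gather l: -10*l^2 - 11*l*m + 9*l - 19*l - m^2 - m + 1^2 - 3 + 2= -10*l^2 + l*(-11*m - 10) - m^2 - m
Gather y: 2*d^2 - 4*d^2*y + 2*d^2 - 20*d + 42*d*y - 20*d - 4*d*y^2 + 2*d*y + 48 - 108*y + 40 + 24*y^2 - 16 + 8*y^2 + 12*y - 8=4*d^2 - 40*d + y^2*(32 - 4*d) + y*(-4*d^2 + 44*d - 96) + 64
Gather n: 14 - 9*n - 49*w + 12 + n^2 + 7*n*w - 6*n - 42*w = n^2 + n*(7*w - 15) - 91*w + 26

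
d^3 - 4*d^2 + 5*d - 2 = (d - 2)*(d - 1)^2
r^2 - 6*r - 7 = (r - 7)*(r + 1)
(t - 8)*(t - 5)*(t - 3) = t^3 - 16*t^2 + 79*t - 120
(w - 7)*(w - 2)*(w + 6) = w^3 - 3*w^2 - 40*w + 84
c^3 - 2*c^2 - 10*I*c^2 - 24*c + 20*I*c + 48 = (c - 2)*(c - 6*I)*(c - 4*I)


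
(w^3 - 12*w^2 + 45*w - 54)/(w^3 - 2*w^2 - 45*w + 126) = (w - 3)/(w + 7)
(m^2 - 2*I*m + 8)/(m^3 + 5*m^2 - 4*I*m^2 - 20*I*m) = (m + 2*I)/(m*(m + 5))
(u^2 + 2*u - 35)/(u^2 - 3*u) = (u^2 + 2*u - 35)/(u*(u - 3))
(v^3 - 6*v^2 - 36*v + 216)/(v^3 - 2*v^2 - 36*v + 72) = (v - 6)/(v - 2)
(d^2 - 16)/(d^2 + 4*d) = (d - 4)/d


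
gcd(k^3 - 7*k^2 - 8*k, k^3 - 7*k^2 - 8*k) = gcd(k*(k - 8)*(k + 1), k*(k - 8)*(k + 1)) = k^3 - 7*k^2 - 8*k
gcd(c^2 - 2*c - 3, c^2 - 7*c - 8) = c + 1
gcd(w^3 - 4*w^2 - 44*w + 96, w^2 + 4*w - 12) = w^2 + 4*w - 12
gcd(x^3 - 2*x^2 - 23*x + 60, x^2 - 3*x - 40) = x + 5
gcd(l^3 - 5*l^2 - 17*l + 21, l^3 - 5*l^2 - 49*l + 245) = l - 7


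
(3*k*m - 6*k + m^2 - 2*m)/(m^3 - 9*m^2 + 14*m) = (3*k + m)/(m*(m - 7))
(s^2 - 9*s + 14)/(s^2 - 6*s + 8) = (s - 7)/(s - 4)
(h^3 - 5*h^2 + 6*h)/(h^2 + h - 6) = h*(h - 3)/(h + 3)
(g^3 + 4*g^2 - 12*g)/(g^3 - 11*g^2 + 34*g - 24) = g*(g^2 + 4*g - 12)/(g^3 - 11*g^2 + 34*g - 24)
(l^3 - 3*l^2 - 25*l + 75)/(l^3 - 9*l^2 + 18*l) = (l^2 - 25)/(l*(l - 6))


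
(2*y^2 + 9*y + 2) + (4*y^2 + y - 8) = 6*y^2 + 10*y - 6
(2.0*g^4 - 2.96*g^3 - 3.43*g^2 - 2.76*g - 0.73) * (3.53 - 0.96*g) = -1.92*g^5 + 9.9016*g^4 - 7.156*g^3 - 9.4583*g^2 - 9.042*g - 2.5769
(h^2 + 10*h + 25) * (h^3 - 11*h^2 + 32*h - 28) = h^5 - h^4 - 53*h^3 + 17*h^2 + 520*h - 700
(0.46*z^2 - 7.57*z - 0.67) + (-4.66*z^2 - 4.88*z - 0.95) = -4.2*z^2 - 12.45*z - 1.62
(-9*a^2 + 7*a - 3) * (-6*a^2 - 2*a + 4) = 54*a^4 - 24*a^3 - 32*a^2 + 34*a - 12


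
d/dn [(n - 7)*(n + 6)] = 2*n - 1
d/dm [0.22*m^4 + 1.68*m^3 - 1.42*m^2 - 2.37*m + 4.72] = 0.88*m^3 + 5.04*m^2 - 2.84*m - 2.37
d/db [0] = 0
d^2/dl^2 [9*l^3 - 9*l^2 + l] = 54*l - 18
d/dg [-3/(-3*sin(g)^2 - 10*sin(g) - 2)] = -6*(3*sin(g) + 5)*cos(g)/(3*sin(g)^2 + 10*sin(g) + 2)^2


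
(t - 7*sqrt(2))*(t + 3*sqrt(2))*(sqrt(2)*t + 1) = sqrt(2)*t^3 - 7*t^2 - 46*sqrt(2)*t - 42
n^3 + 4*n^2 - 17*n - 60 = (n - 4)*(n + 3)*(n + 5)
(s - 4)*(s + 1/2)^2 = s^3 - 3*s^2 - 15*s/4 - 1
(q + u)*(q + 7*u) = q^2 + 8*q*u + 7*u^2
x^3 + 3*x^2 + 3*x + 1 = (x + 1)^3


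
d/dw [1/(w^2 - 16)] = -2*w/(w^2 - 16)^2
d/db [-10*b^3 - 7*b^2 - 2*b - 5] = -30*b^2 - 14*b - 2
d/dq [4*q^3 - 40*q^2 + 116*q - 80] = 12*q^2 - 80*q + 116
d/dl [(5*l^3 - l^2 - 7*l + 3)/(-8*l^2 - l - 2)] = (-40*l^4 - 10*l^3 - 85*l^2 + 52*l + 17)/(64*l^4 + 16*l^3 + 33*l^2 + 4*l + 4)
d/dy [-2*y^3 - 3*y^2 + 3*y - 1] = -6*y^2 - 6*y + 3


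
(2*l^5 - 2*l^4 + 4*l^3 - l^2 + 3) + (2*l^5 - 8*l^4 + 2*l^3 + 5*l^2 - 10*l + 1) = 4*l^5 - 10*l^4 + 6*l^3 + 4*l^2 - 10*l + 4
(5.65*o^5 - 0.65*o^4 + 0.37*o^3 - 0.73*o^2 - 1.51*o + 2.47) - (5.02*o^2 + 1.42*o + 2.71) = 5.65*o^5 - 0.65*o^4 + 0.37*o^3 - 5.75*o^2 - 2.93*o - 0.24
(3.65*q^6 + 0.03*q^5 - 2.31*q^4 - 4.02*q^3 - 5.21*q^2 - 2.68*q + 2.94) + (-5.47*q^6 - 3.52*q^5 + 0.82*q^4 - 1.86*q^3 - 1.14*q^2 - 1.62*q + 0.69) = -1.82*q^6 - 3.49*q^5 - 1.49*q^4 - 5.88*q^3 - 6.35*q^2 - 4.3*q + 3.63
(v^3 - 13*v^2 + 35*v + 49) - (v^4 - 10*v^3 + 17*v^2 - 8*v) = -v^4 + 11*v^3 - 30*v^2 + 43*v + 49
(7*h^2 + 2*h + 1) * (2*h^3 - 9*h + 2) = 14*h^5 + 4*h^4 - 61*h^3 - 4*h^2 - 5*h + 2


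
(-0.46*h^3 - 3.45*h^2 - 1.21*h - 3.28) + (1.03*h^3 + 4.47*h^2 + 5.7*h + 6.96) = 0.57*h^3 + 1.02*h^2 + 4.49*h + 3.68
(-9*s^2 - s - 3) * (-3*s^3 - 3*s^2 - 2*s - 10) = 27*s^5 + 30*s^4 + 30*s^3 + 101*s^2 + 16*s + 30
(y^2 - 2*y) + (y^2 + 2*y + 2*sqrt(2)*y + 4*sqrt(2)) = 2*y^2 + 2*sqrt(2)*y + 4*sqrt(2)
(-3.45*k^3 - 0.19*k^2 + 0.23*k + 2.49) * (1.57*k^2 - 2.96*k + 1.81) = -5.4165*k^5 + 9.9137*k^4 - 5.321*k^3 + 2.8846*k^2 - 6.9541*k + 4.5069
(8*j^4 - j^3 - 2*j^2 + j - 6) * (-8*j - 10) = -64*j^5 - 72*j^4 + 26*j^3 + 12*j^2 + 38*j + 60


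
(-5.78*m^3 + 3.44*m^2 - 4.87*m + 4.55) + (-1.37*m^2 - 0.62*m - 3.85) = -5.78*m^3 + 2.07*m^2 - 5.49*m + 0.7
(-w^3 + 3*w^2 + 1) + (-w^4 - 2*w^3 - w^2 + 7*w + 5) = -w^4 - 3*w^3 + 2*w^2 + 7*w + 6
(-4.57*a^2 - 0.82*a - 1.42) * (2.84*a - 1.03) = -12.9788*a^3 + 2.3783*a^2 - 3.1882*a + 1.4626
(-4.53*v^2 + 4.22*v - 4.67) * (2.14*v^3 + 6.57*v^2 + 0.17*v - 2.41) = -9.6942*v^5 - 20.7313*v^4 + 16.9615*v^3 - 19.0472*v^2 - 10.9641*v + 11.2547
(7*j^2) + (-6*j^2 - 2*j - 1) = j^2 - 2*j - 1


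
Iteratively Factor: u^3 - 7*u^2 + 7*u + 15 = (u - 3)*(u^2 - 4*u - 5) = (u - 3)*(u + 1)*(u - 5)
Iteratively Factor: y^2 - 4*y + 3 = (y - 1)*(y - 3)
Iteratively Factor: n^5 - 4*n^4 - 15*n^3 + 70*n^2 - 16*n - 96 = (n + 4)*(n^4 - 8*n^3 + 17*n^2 + 2*n - 24) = (n + 1)*(n + 4)*(n^3 - 9*n^2 + 26*n - 24) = (n - 4)*(n + 1)*(n + 4)*(n^2 - 5*n + 6) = (n - 4)*(n - 2)*(n + 1)*(n + 4)*(n - 3)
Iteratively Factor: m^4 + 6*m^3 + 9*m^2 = (m + 3)*(m^3 + 3*m^2) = m*(m + 3)*(m^2 + 3*m) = m*(m + 3)^2*(m)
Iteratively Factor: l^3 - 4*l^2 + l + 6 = (l + 1)*(l^2 - 5*l + 6) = (l - 2)*(l + 1)*(l - 3)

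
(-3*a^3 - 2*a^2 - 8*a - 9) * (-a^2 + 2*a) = 3*a^5 - 4*a^4 + 4*a^3 - 7*a^2 - 18*a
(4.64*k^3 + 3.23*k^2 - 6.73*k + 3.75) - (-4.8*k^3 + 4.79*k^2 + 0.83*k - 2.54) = 9.44*k^3 - 1.56*k^2 - 7.56*k + 6.29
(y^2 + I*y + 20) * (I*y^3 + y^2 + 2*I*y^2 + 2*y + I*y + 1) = I*y^5 + 2*I*y^4 + 22*I*y^3 + 20*y^2 + 42*I*y^2 + 40*y + 21*I*y + 20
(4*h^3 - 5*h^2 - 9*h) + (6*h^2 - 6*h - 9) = 4*h^3 + h^2 - 15*h - 9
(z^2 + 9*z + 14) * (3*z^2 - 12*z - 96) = 3*z^4 + 15*z^3 - 162*z^2 - 1032*z - 1344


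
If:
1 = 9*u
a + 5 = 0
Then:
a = -5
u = 1/9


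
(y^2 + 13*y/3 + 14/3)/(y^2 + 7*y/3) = (y + 2)/y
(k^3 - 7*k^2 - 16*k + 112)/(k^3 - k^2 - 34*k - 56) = (k - 4)/(k + 2)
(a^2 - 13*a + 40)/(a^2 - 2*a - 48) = (a - 5)/(a + 6)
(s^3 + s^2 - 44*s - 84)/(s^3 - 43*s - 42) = (s + 2)/(s + 1)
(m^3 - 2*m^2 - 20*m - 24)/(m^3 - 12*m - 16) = (m - 6)/(m - 4)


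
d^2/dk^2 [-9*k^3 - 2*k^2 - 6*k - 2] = -54*k - 4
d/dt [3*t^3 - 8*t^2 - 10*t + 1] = 9*t^2 - 16*t - 10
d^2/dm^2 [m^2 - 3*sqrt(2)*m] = 2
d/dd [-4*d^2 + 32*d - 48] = 32 - 8*d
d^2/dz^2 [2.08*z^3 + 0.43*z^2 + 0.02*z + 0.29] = 12.48*z + 0.86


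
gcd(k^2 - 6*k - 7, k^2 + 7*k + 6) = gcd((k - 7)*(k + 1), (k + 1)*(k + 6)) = k + 1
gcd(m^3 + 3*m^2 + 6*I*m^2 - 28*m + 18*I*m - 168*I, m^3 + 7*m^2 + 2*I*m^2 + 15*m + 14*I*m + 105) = m + 7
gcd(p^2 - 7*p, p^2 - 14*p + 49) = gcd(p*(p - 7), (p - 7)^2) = p - 7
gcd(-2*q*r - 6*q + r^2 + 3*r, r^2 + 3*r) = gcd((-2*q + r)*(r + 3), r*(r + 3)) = r + 3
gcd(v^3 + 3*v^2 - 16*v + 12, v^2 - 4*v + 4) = v - 2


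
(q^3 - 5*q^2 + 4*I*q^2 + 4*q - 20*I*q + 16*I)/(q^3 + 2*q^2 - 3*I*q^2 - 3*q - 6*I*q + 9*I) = (q^2 + 4*q*(-1 + I) - 16*I)/(q^2 + 3*q*(1 - I) - 9*I)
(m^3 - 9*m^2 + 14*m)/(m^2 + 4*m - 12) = m*(m - 7)/(m + 6)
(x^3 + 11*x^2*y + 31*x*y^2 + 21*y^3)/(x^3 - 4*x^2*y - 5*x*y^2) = (x^2 + 10*x*y + 21*y^2)/(x*(x - 5*y))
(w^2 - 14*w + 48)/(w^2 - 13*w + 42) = (w - 8)/(w - 7)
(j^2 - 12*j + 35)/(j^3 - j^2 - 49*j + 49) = (j - 5)/(j^2 + 6*j - 7)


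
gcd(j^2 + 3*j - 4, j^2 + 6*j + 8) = j + 4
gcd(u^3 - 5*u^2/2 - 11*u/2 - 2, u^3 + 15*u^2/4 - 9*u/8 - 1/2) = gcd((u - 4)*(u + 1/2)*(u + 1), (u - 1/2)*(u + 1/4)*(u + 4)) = 1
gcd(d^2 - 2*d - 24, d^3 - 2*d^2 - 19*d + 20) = d + 4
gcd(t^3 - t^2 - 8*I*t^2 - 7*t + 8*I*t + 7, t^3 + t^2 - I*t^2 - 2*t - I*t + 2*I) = t^2 + t*(-1 - I) + I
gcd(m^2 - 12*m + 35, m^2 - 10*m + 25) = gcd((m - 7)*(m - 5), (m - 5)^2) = m - 5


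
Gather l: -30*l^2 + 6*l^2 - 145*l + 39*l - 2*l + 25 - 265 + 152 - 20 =-24*l^2 - 108*l - 108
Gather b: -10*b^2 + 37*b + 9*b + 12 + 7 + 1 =-10*b^2 + 46*b + 20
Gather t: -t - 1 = -t - 1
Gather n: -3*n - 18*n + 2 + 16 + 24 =42 - 21*n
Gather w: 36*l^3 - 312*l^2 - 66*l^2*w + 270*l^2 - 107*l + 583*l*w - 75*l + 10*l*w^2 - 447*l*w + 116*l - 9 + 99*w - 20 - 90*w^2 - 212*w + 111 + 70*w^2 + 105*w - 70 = 36*l^3 - 42*l^2 - 66*l + w^2*(10*l - 20) + w*(-66*l^2 + 136*l - 8) + 12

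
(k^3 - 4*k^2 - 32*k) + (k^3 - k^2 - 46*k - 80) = 2*k^3 - 5*k^2 - 78*k - 80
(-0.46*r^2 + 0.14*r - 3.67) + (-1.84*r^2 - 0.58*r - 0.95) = -2.3*r^2 - 0.44*r - 4.62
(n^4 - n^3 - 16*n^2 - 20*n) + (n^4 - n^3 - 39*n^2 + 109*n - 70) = 2*n^4 - 2*n^3 - 55*n^2 + 89*n - 70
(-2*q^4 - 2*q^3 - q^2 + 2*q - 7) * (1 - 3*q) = 6*q^5 + 4*q^4 + q^3 - 7*q^2 + 23*q - 7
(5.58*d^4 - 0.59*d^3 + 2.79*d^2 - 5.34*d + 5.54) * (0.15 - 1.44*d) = -8.0352*d^5 + 1.6866*d^4 - 4.1061*d^3 + 8.1081*d^2 - 8.7786*d + 0.831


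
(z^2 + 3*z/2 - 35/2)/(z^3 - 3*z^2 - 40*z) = (z - 7/2)/(z*(z - 8))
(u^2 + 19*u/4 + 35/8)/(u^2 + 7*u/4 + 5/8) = (2*u + 7)/(2*u + 1)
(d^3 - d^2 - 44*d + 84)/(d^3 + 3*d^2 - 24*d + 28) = (d - 6)/(d - 2)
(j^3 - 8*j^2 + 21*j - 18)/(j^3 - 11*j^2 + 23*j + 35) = (j^3 - 8*j^2 + 21*j - 18)/(j^3 - 11*j^2 + 23*j + 35)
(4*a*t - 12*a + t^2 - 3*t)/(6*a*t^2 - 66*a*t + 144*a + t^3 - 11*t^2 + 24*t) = (4*a + t)/(6*a*t - 48*a + t^2 - 8*t)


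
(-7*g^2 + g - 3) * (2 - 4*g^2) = 28*g^4 - 4*g^3 - 2*g^2 + 2*g - 6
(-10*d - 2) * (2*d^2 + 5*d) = -20*d^3 - 54*d^2 - 10*d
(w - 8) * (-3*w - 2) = -3*w^2 + 22*w + 16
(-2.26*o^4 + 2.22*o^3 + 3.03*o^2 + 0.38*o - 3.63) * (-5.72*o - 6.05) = 12.9272*o^5 + 0.974599999999997*o^4 - 30.7626*o^3 - 20.5051*o^2 + 18.4646*o + 21.9615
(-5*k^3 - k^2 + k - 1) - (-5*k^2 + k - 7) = -5*k^3 + 4*k^2 + 6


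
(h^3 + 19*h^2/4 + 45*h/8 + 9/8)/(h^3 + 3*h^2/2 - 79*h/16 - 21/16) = 2*(2*h + 3)/(4*h - 7)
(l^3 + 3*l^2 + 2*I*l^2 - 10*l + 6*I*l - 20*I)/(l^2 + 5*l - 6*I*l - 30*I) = (l^2 + 2*l*(-1 + I) - 4*I)/(l - 6*I)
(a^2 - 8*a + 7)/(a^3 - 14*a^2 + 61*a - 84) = (a - 1)/(a^2 - 7*a + 12)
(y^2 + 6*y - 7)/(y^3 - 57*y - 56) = (y - 1)/(y^2 - 7*y - 8)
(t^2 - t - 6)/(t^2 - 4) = (t - 3)/(t - 2)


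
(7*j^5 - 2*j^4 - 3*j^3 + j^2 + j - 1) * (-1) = -7*j^5 + 2*j^4 + 3*j^3 - j^2 - j + 1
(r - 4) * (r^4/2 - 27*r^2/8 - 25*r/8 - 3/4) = r^5/2 - 2*r^4 - 27*r^3/8 + 83*r^2/8 + 47*r/4 + 3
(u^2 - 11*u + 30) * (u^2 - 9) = u^4 - 11*u^3 + 21*u^2 + 99*u - 270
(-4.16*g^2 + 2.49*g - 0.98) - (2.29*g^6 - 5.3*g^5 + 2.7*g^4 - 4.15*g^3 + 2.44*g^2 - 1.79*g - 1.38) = -2.29*g^6 + 5.3*g^5 - 2.7*g^4 + 4.15*g^3 - 6.6*g^2 + 4.28*g + 0.4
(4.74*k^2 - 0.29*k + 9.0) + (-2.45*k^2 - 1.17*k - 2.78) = 2.29*k^2 - 1.46*k + 6.22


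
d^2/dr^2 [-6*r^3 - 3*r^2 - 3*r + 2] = -36*r - 6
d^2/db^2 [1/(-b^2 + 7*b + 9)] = 2*(-b^2 + 7*b + (2*b - 7)^2 + 9)/(-b^2 + 7*b + 9)^3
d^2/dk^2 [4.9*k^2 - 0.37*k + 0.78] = 9.80000000000000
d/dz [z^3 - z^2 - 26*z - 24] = 3*z^2 - 2*z - 26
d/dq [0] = 0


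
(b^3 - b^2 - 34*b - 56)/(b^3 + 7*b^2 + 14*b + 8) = (b - 7)/(b + 1)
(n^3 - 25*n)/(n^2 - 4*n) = (n^2 - 25)/(n - 4)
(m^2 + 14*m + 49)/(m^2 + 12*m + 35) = (m + 7)/(m + 5)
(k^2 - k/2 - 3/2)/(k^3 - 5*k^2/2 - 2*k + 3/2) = (2*k - 3)/(2*k^2 - 7*k + 3)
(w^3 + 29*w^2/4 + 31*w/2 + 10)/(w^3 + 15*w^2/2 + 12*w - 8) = (4*w^2 + 13*w + 10)/(2*(2*w^2 + 7*w - 4))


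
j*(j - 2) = j^2 - 2*j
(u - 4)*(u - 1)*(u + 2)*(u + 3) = u^4 - 15*u^2 - 10*u + 24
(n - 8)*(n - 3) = n^2 - 11*n + 24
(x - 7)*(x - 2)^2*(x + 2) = x^4 - 9*x^3 + 10*x^2 + 36*x - 56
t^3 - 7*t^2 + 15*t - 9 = (t - 3)^2*(t - 1)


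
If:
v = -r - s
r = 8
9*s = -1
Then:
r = 8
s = -1/9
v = -71/9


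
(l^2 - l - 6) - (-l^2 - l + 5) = 2*l^2 - 11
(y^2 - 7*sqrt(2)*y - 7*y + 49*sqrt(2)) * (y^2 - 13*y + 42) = y^4 - 20*y^3 - 7*sqrt(2)*y^3 + 133*y^2 + 140*sqrt(2)*y^2 - 931*sqrt(2)*y - 294*y + 2058*sqrt(2)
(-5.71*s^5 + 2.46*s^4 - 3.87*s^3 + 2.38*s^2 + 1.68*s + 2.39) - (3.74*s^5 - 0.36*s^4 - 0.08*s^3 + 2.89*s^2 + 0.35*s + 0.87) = -9.45*s^5 + 2.82*s^4 - 3.79*s^3 - 0.51*s^2 + 1.33*s + 1.52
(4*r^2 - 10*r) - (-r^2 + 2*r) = 5*r^2 - 12*r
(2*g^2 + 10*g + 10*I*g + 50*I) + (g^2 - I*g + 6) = 3*g^2 + 10*g + 9*I*g + 6 + 50*I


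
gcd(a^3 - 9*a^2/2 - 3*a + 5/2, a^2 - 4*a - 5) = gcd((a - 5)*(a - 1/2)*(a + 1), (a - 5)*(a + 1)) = a^2 - 4*a - 5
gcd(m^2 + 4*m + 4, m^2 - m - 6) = m + 2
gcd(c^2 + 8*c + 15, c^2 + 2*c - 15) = c + 5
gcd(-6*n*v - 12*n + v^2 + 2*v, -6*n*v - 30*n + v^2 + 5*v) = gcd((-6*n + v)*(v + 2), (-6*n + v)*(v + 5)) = -6*n + v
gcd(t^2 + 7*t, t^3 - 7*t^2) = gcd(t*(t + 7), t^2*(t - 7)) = t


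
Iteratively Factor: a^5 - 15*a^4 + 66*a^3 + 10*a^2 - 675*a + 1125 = (a - 5)*(a^4 - 10*a^3 + 16*a^2 + 90*a - 225) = (a - 5)*(a - 3)*(a^3 - 7*a^2 - 5*a + 75) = (a - 5)^2*(a - 3)*(a^2 - 2*a - 15) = (a - 5)^3*(a - 3)*(a + 3)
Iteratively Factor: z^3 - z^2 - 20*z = (z - 5)*(z^2 + 4*z) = z*(z - 5)*(z + 4)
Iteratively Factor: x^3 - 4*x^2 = (x)*(x^2 - 4*x) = x*(x - 4)*(x)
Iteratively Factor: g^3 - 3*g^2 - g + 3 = (g + 1)*(g^2 - 4*g + 3) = (g - 1)*(g + 1)*(g - 3)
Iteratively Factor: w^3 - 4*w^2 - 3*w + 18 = (w + 2)*(w^2 - 6*w + 9) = (w - 3)*(w + 2)*(w - 3)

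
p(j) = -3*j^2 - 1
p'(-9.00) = 54.00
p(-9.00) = -244.00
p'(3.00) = -18.00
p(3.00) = -28.00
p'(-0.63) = 3.78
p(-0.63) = -2.19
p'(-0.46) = 2.76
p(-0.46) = -1.63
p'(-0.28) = 1.68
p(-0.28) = -1.24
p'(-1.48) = 8.88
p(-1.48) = -7.57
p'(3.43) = -20.58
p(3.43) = -36.29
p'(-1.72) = 10.32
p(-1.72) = -9.88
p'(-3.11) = 18.66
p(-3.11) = -30.02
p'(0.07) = -0.42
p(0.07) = -1.01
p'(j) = -6*j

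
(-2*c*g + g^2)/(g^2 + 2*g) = (-2*c + g)/(g + 2)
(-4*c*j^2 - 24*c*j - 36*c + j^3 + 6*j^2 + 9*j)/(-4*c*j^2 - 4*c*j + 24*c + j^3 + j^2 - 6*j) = (j + 3)/(j - 2)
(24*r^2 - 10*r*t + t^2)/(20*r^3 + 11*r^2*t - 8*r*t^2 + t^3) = (6*r - t)/(5*r^2 + 4*r*t - t^2)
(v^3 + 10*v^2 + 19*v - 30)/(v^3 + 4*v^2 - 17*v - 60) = (v^2 + 5*v - 6)/(v^2 - v - 12)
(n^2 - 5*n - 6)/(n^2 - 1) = (n - 6)/(n - 1)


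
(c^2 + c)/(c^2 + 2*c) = (c + 1)/(c + 2)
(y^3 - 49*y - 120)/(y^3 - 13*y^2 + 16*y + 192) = (y + 5)/(y - 8)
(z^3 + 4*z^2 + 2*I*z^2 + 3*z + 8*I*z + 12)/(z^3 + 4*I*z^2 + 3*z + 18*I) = (z^2 + z*(4 - I) - 4*I)/(z^2 + I*z + 6)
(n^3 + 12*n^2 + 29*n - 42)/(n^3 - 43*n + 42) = (n + 6)/(n - 6)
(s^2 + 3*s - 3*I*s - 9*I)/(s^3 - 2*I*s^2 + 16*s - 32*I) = (s^2 + 3*s*(1 - I) - 9*I)/(s^3 - 2*I*s^2 + 16*s - 32*I)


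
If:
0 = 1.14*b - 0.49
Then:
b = 0.43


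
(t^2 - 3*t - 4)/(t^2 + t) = (t - 4)/t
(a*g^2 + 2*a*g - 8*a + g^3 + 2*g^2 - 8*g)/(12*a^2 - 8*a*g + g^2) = (a*g^2 + 2*a*g - 8*a + g^3 + 2*g^2 - 8*g)/(12*a^2 - 8*a*g + g^2)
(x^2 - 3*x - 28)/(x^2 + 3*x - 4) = (x - 7)/(x - 1)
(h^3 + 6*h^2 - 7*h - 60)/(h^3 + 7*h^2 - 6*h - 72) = (h + 5)/(h + 6)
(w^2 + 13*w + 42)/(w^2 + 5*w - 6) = (w + 7)/(w - 1)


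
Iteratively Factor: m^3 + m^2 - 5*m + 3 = (m + 3)*(m^2 - 2*m + 1) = (m - 1)*(m + 3)*(m - 1)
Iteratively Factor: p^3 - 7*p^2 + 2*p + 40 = (p + 2)*(p^2 - 9*p + 20) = (p - 5)*(p + 2)*(p - 4)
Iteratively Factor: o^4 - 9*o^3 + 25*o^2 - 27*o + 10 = (o - 5)*(o^3 - 4*o^2 + 5*o - 2) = (o - 5)*(o - 1)*(o^2 - 3*o + 2) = (o - 5)*(o - 2)*(o - 1)*(o - 1)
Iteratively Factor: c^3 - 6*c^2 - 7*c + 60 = (c + 3)*(c^2 - 9*c + 20) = (c - 5)*(c + 3)*(c - 4)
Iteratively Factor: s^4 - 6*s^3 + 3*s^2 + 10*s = (s + 1)*(s^3 - 7*s^2 + 10*s) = (s - 5)*(s + 1)*(s^2 - 2*s) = s*(s - 5)*(s + 1)*(s - 2)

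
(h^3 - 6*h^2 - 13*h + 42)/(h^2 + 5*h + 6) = (h^2 - 9*h + 14)/(h + 2)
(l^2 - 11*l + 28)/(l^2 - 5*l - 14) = (l - 4)/(l + 2)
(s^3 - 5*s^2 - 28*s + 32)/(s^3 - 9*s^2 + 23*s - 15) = (s^2 - 4*s - 32)/(s^2 - 8*s + 15)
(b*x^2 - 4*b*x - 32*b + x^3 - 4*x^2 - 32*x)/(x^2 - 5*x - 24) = (b*x + 4*b + x^2 + 4*x)/(x + 3)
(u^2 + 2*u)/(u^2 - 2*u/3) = 3*(u + 2)/(3*u - 2)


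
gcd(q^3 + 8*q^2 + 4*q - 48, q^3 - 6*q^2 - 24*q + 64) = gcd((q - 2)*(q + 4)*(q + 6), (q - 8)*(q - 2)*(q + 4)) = q^2 + 2*q - 8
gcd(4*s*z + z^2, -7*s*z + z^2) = z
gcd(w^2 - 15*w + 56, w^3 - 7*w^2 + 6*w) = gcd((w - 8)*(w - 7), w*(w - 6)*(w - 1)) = 1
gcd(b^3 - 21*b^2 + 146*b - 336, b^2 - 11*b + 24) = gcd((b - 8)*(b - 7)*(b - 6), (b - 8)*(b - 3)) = b - 8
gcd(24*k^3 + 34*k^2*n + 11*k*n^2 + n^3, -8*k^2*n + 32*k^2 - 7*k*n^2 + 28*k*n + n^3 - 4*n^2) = k + n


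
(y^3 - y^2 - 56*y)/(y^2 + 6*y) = (y^2 - y - 56)/(y + 6)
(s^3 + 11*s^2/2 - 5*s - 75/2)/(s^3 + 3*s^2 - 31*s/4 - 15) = 2*(s^2 + 8*s + 15)/(2*s^2 + 11*s + 12)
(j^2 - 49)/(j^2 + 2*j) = (j^2 - 49)/(j*(j + 2))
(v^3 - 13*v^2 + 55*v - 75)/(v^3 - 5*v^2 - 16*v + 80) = (v^2 - 8*v + 15)/(v^2 - 16)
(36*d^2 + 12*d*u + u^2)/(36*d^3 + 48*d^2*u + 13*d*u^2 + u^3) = 1/(d + u)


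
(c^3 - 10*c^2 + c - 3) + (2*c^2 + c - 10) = c^3 - 8*c^2 + 2*c - 13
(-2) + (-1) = -3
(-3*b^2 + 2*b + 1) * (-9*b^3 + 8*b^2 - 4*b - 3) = 27*b^5 - 42*b^4 + 19*b^3 + 9*b^2 - 10*b - 3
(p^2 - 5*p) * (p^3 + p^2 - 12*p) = p^5 - 4*p^4 - 17*p^3 + 60*p^2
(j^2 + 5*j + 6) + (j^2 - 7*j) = 2*j^2 - 2*j + 6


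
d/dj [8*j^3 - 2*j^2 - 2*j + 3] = 24*j^2 - 4*j - 2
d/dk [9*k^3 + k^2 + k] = 27*k^2 + 2*k + 1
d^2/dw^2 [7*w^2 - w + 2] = 14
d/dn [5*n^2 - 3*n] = 10*n - 3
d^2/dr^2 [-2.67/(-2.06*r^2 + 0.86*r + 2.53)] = (22.660824*r^2 - 9.460344*r - 2.67*(4.12*r - 0.86)*(8.24*r - 1.72) - 27.831012)/(-2.06*r^2 + 0.86*r + 2.53)^3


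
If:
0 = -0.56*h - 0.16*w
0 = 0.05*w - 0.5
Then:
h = -2.86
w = 10.00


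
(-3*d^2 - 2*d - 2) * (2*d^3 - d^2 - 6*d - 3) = -6*d^5 - d^4 + 16*d^3 + 23*d^2 + 18*d + 6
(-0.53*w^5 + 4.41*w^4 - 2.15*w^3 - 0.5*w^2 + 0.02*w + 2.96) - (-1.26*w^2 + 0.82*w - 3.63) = -0.53*w^5 + 4.41*w^4 - 2.15*w^3 + 0.76*w^2 - 0.8*w + 6.59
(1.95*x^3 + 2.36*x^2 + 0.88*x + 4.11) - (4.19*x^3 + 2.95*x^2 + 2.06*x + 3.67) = -2.24*x^3 - 0.59*x^2 - 1.18*x + 0.44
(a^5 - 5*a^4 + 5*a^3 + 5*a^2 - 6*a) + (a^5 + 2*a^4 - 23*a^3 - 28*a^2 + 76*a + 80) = 2*a^5 - 3*a^4 - 18*a^3 - 23*a^2 + 70*a + 80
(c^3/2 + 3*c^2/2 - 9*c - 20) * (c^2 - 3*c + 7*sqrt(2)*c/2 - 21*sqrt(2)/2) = c^5/2 + 7*sqrt(2)*c^4/4 - 27*c^3/2 - 189*sqrt(2)*c^2/4 + 7*c^2 + 49*sqrt(2)*c/2 + 60*c + 210*sqrt(2)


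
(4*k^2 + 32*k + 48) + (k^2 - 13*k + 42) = 5*k^2 + 19*k + 90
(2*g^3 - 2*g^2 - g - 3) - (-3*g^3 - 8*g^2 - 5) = 5*g^3 + 6*g^2 - g + 2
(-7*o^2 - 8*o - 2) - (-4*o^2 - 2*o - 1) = -3*o^2 - 6*o - 1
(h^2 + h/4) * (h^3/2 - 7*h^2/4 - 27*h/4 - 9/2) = h^5/2 - 13*h^4/8 - 115*h^3/16 - 99*h^2/16 - 9*h/8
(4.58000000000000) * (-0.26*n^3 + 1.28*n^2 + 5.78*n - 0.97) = -1.1908*n^3 + 5.8624*n^2 + 26.4724*n - 4.4426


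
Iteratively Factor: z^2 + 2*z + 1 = (z + 1)*(z + 1)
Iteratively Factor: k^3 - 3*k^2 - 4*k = (k)*(k^2 - 3*k - 4) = k*(k + 1)*(k - 4)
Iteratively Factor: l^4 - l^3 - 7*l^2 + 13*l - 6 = (l - 2)*(l^3 + l^2 - 5*l + 3) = (l - 2)*(l + 3)*(l^2 - 2*l + 1) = (l - 2)*(l - 1)*(l + 3)*(l - 1)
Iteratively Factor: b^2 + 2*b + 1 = (b + 1)*(b + 1)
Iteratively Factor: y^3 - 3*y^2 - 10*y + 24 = (y - 4)*(y^2 + y - 6) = (y - 4)*(y - 2)*(y + 3)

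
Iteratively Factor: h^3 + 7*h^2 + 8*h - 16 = (h - 1)*(h^2 + 8*h + 16) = (h - 1)*(h + 4)*(h + 4)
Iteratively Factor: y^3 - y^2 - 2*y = (y + 1)*(y^2 - 2*y) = (y - 2)*(y + 1)*(y)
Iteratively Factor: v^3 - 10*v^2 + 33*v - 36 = (v - 4)*(v^2 - 6*v + 9) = (v - 4)*(v - 3)*(v - 3)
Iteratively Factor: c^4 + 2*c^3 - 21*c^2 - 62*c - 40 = (c + 4)*(c^3 - 2*c^2 - 13*c - 10) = (c + 1)*(c + 4)*(c^2 - 3*c - 10) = (c - 5)*(c + 1)*(c + 4)*(c + 2)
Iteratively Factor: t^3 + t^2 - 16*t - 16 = (t - 4)*(t^2 + 5*t + 4) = (t - 4)*(t + 1)*(t + 4)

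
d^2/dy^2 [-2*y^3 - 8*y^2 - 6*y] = -12*y - 16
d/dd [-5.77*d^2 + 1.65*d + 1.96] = 1.65 - 11.54*d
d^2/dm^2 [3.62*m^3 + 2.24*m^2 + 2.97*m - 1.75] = 21.72*m + 4.48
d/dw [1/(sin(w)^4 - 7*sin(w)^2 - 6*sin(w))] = 2*(-2*sin(w)^3 + 7*sin(w) + 3)*cos(w)/((-sin(w)^3 + 7*sin(w) + 6)^2*sin(w)^2)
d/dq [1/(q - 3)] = -1/(q - 3)^2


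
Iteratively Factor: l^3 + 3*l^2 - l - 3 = (l - 1)*(l^2 + 4*l + 3) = (l - 1)*(l + 3)*(l + 1)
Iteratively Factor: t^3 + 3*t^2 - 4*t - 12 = (t + 2)*(t^2 + t - 6) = (t + 2)*(t + 3)*(t - 2)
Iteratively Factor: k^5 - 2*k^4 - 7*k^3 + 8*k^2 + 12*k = (k + 2)*(k^4 - 4*k^3 + k^2 + 6*k) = (k + 1)*(k + 2)*(k^3 - 5*k^2 + 6*k) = k*(k + 1)*(k + 2)*(k^2 - 5*k + 6) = k*(k - 2)*(k + 1)*(k + 2)*(k - 3)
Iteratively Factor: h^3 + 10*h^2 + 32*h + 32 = (h + 2)*(h^2 + 8*h + 16) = (h + 2)*(h + 4)*(h + 4)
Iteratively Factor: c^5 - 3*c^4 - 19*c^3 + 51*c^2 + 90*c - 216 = (c - 2)*(c^4 - c^3 - 21*c^2 + 9*c + 108) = (c - 3)*(c - 2)*(c^3 + 2*c^2 - 15*c - 36) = (c - 4)*(c - 3)*(c - 2)*(c^2 + 6*c + 9) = (c - 4)*(c - 3)*(c - 2)*(c + 3)*(c + 3)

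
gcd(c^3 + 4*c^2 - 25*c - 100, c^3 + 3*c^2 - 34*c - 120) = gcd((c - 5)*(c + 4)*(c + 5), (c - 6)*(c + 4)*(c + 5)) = c^2 + 9*c + 20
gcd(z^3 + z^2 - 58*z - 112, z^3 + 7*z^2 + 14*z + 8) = z + 2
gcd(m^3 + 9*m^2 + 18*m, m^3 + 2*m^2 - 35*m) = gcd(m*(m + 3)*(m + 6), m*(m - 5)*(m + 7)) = m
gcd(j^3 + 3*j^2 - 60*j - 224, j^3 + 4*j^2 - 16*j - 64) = j + 4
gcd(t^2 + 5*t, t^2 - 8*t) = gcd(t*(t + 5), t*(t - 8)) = t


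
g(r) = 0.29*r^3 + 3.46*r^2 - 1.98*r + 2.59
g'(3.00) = 26.61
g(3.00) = 35.62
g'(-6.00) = -12.18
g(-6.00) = 76.39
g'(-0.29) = -3.91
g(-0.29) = 3.45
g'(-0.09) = -2.60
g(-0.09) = 2.80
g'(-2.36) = -13.47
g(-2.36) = 22.72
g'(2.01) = 15.44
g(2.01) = 14.94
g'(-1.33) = -9.64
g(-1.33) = 10.66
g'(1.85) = 13.80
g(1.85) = 12.61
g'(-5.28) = -14.26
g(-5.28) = 66.82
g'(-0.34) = -4.23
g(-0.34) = 3.65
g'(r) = 0.87*r^2 + 6.92*r - 1.98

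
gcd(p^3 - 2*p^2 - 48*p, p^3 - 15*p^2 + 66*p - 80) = p - 8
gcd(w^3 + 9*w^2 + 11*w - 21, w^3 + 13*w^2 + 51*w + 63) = w^2 + 10*w + 21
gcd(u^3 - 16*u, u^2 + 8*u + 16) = u + 4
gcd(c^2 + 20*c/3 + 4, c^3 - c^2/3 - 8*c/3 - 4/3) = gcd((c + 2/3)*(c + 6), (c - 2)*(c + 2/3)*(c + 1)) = c + 2/3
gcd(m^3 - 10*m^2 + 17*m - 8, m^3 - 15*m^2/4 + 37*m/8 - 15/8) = m - 1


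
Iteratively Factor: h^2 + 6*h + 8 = (h + 2)*(h + 4)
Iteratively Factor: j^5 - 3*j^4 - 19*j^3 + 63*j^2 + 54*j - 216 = (j + 4)*(j^4 - 7*j^3 + 9*j^2 + 27*j - 54) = (j - 3)*(j + 4)*(j^3 - 4*j^2 - 3*j + 18) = (j - 3)*(j + 2)*(j + 4)*(j^2 - 6*j + 9) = (j - 3)^2*(j + 2)*(j + 4)*(j - 3)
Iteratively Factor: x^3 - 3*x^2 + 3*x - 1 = (x - 1)*(x^2 - 2*x + 1) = (x - 1)^2*(x - 1)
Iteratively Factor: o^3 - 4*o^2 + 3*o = (o - 1)*(o^2 - 3*o) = (o - 3)*(o - 1)*(o)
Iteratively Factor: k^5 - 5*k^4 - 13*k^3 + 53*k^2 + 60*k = (k - 4)*(k^4 - k^3 - 17*k^2 - 15*k) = (k - 4)*(k + 1)*(k^3 - 2*k^2 - 15*k) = (k - 4)*(k + 1)*(k + 3)*(k^2 - 5*k) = (k - 5)*(k - 4)*(k + 1)*(k + 3)*(k)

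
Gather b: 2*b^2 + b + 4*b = 2*b^2 + 5*b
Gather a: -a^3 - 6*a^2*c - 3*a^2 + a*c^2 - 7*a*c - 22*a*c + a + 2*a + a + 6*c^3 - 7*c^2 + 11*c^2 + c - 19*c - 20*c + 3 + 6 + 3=-a^3 + a^2*(-6*c - 3) + a*(c^2 - 29*c + 4) + 6*c^3 + 4*c^2 - 38*c + 12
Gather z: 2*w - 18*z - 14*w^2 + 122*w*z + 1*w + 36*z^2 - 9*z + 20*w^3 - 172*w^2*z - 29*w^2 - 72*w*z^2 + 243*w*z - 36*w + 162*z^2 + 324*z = 20*w^3 - 43*w^2 - 33*w + z^2*(198 - 72*w) + z*(-172*w^2 + 365*w + 297)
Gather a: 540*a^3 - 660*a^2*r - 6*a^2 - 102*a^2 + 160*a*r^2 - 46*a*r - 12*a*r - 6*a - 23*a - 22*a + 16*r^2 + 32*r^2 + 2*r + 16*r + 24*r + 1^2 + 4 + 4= 540*a^3 + a^2*(-660*r - 108) + a*(160*r^2 - 58*r - 51) + 48*r^2 + 42*r + 9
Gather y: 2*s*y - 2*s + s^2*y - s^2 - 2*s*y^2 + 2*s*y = -s^2 - 2*s*y^2 - 2*s + y*(s^2 + 4*s)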